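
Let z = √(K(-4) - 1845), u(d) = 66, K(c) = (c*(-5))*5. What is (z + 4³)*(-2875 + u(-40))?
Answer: -179776 - 2809*I*√1745 ≈ -1.7978e+5 - 1.1734e+5*I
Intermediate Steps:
K(c) = -25*c (K(c) = -5*c*5 = -25*c)
z = I*√1745 (z = √(-25*(-4) - 1845) = √(100 - 1845) = √(-1745) = I*√1745 ≈ 41.773*I)
(z + 4³)*(-2875 + u(-40)) = (I*√1745 + 4³)*(-2875 + 66) = (I*√1745 + 64)*(-2809) = (64 + I*√1745)*(-2809) = -179776 - 2809*I*√1745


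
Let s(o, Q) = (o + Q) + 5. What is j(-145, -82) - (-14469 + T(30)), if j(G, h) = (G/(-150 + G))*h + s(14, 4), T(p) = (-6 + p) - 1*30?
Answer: 853004/59 ≈ 14458.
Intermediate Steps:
T(p) = -36 + p (T(p) = (-6 + p) - 30 = -36 + p)
s(o, Q) = 5 + Q + o (s(o, Q) = (Q + o) + 5 = 5 + Q + o)
j(G, h) = 23 + G*h/(-150 + G) (j(G, h) = (G/(-150 + G))*h + (5 + 4 + 14) = (G/(-150 + G))*h + 23 = G*h/(-150 + G) + 23 = 23 + G*h/(-150 + G))
j(-145, -82) - (-14469 + T(30)) = (-3450 + 23*(-145) - 145*(-82))/(-150 - 145) - (-14469 + (-36 + 30)) = (-3450 - 3335 + 11890)/(-295) - (-14469 - 6) = -1/295*5105 - 1*(-14475) = -1021/59 + 14475 = 853004/59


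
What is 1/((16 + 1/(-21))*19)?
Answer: 21/6365 ≈ 0.0032993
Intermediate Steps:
1/((16 + 1/(-21))*19) = 1/((16 - 1/21)*19) = 1/((335/21)*19) = 1/(6365/21) = 21/6365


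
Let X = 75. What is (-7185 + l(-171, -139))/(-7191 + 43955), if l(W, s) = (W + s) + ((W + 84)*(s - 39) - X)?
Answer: 1979/9191 ≈ 0.21532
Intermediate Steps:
l(W, s) = -75 + W + s + (-39 + s)*(84 + W) (l(W, s) = (W + s) + ((W + 84)*(s - 39) - 1*75) = (W + s) + ((84 + W)*(-39 + s) - 75) = (W + s) + ((-39 + s)*(84 + W) - 75) = (W + s) + (-75 + (-39 + s)*(84 + W)) = -75 + W + s + (-39 + s)*(84 + W))
(-7185 + l(-171, -139))/(-7191 + 43955) = (-7185 + (-3351 - 38*(-171) + 85*(-139) - 171*(-139)))/(-7191 + 43955) = (-7185 + (-3351 + 6498 - 11815 + 23769))/36764 = (-7185 + 15101)*(1/36764) = 7916*(1/36764) = 1979/9191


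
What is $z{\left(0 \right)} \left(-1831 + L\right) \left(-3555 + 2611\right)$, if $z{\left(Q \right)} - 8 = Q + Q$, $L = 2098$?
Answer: $-2016384$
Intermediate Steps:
$z{\left(Q \right)} = 8 + 2 Q$ ($z{\left(Q \right)} = 8 + \left(Q + Q\right) = 8 + 2 Q$)
$z{\left(0 \right)} \left(-1831 + L\right) \left(-3555 + 2611\right) = \left(8 + 2 \cdot 0\right) \left(-1831 + 2098\right) \left(-3555 + 2611\right) = \left(8 + 0\right) 267 \left(-944\right) = 8 \left(-252048\right) = -2016384$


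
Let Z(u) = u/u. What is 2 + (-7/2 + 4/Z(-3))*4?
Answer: 4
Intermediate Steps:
Z(u) = 1
2 + (-7/2 + 4/Z(-3))*4 = 2 + (-7/2 + 4/1)*4 = 2 + (-7*½ + 4*1)*4 = 2 + (-7/2 + 4)*4 = 2 + (½)*4 = 2 + 2 = 4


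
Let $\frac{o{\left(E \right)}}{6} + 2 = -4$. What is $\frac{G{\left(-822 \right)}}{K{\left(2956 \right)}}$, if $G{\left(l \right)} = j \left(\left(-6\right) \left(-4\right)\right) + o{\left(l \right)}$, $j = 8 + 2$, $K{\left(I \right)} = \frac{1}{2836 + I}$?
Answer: $1181568$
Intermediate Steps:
$o{\left(E \right)} = -36$ ($o{\left(E \right)} = -12 + 6 \left(-4\right) = -12 - 24 = -36$)
$j = 10$
$G{\left(l \right)} = 204$ ($G{\left(l \right)} = 10 \left(\left(-6\right) \left(-4\right)\right) - 36 = 10 \cdot 24 - 36 = 240 - 36 = 204$)
$\frac{G{\left(-822 \right)}}{K{\left(2956 \right)}} = \frac{204}{\frac{1}{2836 + 2956}} = \frac{204}{\frac{1}{5792}} = 204 \frac{1}{\frac{1}{5792}} = 204 \cdot 5792 = 1181568$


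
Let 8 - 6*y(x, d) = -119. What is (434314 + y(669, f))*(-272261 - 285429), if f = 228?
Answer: -726673137295/3 ≈ -2.4222e+11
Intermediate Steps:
y(x, d) = 127/6 (y(x, d) = 4/3 - 1/6*(-119) = 4/3 + 119/6 = 127/6)
(434314 + y(669, f))*(-272261 - 285429) = (434314 + 127/6)*(-272261 - 285429) = (2606011/6)*(-557690) = -726673137295/3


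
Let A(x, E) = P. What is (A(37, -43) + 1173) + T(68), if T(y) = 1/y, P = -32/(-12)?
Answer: 239839/204 ≈ 1175.7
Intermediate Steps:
P = 8/3 (P = -32*(-1/12) = 8/3 ≈ 2.6667)
A(x, E) = 8/3
(A(37, -43) + 1173) + T(68) = (8/3 + 1173) + 1/68 = 3527/3 + 1/68 = 239839/204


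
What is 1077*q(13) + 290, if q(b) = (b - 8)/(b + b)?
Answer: 12925/26 ≈ 497.12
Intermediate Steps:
q(b) = (-8 + b)/(2*b) (q(b) = (-8 + b)/((2*b)) = (-8 + b)*(1/(2*b)) = (-8 + b)/(2*b))
1077*q(13) + 290 = 1077*((1/2)*(-8 + 13)/13) + 290 = 1077*((1/2)*(1/13)*5) + 290 = 1077*(5/26) + 290 = 5385/26 + 290 = 12925/26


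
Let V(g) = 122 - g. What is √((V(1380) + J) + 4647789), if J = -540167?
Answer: 2*√1026591 ≈ 2026.4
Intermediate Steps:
√((V(1380) + J) + 4647789) = √(((122 - 1*1380) - 540167) + 4647789) = √(((122 - 1380) - 540167) + 4647789) = √((-1258 - 540167) + 4647789) = √(-541425 + 4647789) = √4106364 = 2*√1026591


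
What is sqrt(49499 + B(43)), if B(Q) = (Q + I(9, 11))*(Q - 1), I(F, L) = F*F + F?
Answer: sqrt(55085) ≈ 234.70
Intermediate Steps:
I(F, L) = F + F**2 (I(F, L) = F**2 + F = F + F**2)
B(Q) = (-1 + Q)*(90 + Q) (B(Q) = (Q + 9*(1 + 9))*(Q - 1) = (Q + 9*10)*(-1 + Q) = (Q + 90)*(-1 + Q) = (90 + Q)*(-1 + Q) = (-1 + Q)*(90 + Q))
sqrt(49499 + B(43)) = sqrt(49499 + (-90 + 43**2 + 89*43)) = sqrt(49499 + (-90 + 1849 + 3827)) = sqrt(49499 + 5586) = sqrt(55085)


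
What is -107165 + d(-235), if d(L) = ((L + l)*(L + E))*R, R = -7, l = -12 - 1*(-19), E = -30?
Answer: -530105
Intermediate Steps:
l = 7 (l = -12 + 19 = 7)
d(L) = -7*(-30 + L)*(7 + L) (d(L) = ((L + 7)*(L - 30))*(-7) = ((7 + L)*(-30 + L))*(-7) = ((-30 + L)*(7 + L))*(-7) = -7*(-30 + L)*(7 + L))
-107165 + d(-235) = -107165 + (1470 - 7*(-235)² + 161*(-235)) = -107165 + (1470 - 7*55225 - 37835) = -107165 + (1470 - 386575 - 37835) = -107165 - 422940 = -530105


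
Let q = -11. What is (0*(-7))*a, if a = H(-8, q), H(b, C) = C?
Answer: 0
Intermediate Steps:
a = -11
(0*(-7))*a = (0*(-7))*(-11) = 0*(-11) = 0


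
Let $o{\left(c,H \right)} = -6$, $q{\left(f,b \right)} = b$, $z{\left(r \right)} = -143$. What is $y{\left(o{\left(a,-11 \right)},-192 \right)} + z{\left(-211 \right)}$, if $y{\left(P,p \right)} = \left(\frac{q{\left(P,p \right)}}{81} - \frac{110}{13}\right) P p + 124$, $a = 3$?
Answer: $- \frac{487397}{39} \approx -12497.0$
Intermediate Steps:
$y{\left(P,p \right)} = 124 + P p \left(- \frac{110}{13} + \frac{p}{81}\right)$ ($y{\left(P,p \right)} = \left(\frac{p}{81} - \frac{110}{13}\right) P p + 124 = \left(- \frac{110}{13} + \frac{p}{81}\right) P p + 124 = P \left(- \frac{110}{13} + \frac{p}{81}\right) p + 124 = P p \left(- \frac{110}{13} + \frac{p}{81}\right) + 124 = 124 + P p \left(- \frac{110}{13} + \frac{p}{81}\right)$)
$y{\left(o{\left(a,-11 \right)},-192 \right)} + z{\left(-211 \right)} = \left(124 - \left(- \frac{660}{13}\right) \left(-192\right) + \frac{1}{81} \left(-6\right) \left(-192\right)^{2}\right) - 143 = \left(124 - \frac{126720}{13} + \frac{1}{81} \left(-6\right) 36864\right) - 143 = \left(124 - \frac{126720}{13} - \frac{8192}{3}\right) - 143 = - \frac{481820}{39} - 143 = - \frac{487397}{39}$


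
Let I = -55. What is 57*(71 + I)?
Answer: 912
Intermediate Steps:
57*(71 + I) = 57*(71 - 55) = 57*16 = 912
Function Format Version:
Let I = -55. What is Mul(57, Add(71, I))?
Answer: 912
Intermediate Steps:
Mul(57, Add(71, I)) = Mul(57, Add(71, -55)) = Mul(57, 16) = 912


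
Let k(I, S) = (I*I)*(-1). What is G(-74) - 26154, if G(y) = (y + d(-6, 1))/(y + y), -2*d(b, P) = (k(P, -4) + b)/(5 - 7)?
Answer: -15482865/592 ≈ -26154.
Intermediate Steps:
k(I, S) = -I**2 (k(I, S) = I**2*(-1) = -I**2)
d(b, P) = -P**2/4 + b/4 (d(b, P) = -(-P**2 + b)/(2*(5 - 7)) = -(b - P**2)/(2*(-2)) = -(b - P**2)*(-1)/(2*2) = -(P**2/2 - b/2)/2 = -P**2/4 + b/4)
G(y) = (-7/4 + y)/(2*y) (G(y) = (y + (-1/4*1**2 + (1/4)*(-6)))/(y + y) = (y + (-1/4*1 - 3/2))/((2*y)) = (y + (-1/4 - 3/2))*(1/(2*y)) = (y - 7/4)*(1/(2*y)) = (-7/4 + y)*(1/(2*y)) = (-7/4 + y)/(2*y))
G(-74) - 26154 = (1/8)*(-7 + 4*(-74))/(-74) - 26154 = (1/8)*(-1/74)*(-7 - 296) - 26154 = (1/8)*(-1/74)*(-303) - 26154 = 303/592 - 26154 = -15482865/592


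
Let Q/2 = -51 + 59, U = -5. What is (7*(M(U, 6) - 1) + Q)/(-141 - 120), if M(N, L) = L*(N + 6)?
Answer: -17/87 ≈ -0.19540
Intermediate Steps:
M(N, L) = L*(6 + N)
Q = 16 (Q = 2*(-51 + 59) = 2*8 = 16)
(7*(M(U, 6) - 1) + Q)/(-141 - 120) = (7*(6*(6 - 5) - 1) + 16)/(-141 - 120) = (7*(6*1 - 1) + 16)/(-261) = (7*(6 - 1) + 16)*(-1/261) = (7*5 + 16)*(-1/261) = (35 + 16)*(-1/261) = 51*(-1/261) = -17/87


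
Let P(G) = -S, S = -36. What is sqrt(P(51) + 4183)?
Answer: sqrt(4219) ≈ 64.954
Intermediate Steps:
P(G) = 36 (P(G) = -1*(-36) = 36)
sqrt(P(51) + 4183) = sqrt(36 + 4183) = sqrt(4219)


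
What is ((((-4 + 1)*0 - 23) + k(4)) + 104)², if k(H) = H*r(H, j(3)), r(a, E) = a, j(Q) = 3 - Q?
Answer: 9409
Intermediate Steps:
k(H) = H² (k(H) = H*H = H²)
((((-4 + 1)*0 - 23) + k(4)) + 104)² = ((((-4 + 1)*0 - 23) + 4²) + 104)² = (((-3*0 - 23) + 16) + 104)² = (((0 - 23) + 16) + 104)² = ((-23 + 16) + 104)² = (-7 + 104)² = 97² = 9409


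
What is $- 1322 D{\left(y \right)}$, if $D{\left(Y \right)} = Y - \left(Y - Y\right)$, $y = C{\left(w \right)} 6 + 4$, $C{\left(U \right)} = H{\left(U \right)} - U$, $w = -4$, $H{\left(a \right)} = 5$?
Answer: $-76676$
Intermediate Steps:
$C{\left(U \right)} = 5 - U$
$y = 58$ ($y = \left(5 - -4\right) 6 + 4 = \left(5 + 4\right) 6 + 4 = 9 \cdot 6 + 4 = 54 + 4 = 58$)
$D{\left(Y \right)} = Y$ ($D{\left(Y \right)} = Y - 0 = Y + 0 = Y$)
$- 1322 D{\left(y \right)} = \left(-1322\right) 58 = -76676$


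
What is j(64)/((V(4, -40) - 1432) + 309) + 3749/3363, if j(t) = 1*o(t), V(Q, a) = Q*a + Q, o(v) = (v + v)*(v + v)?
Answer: -50304421/4301277 ≈ -11.695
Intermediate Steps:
o(v) = 4*v**2 (o(v) = (2*v)*(2*v) = 4*v**2)
V(Q, a) = Q + Q*a
j(t) = 4*t**2 (j(t) = 1*(4*t**2) = 4*t**2)
j(64)/((V(4, -40) - 1432) + 309) + 3749/3363 = (4*64**2)/((4*(1 - 40) - 1432) + 309) + 3749/3363 = (4*4096)/((4*(-39) - 1432) + 309) + 3749*(1/3363) = 16384/((-156 - 1432) + 309) + 3749/3363 = 16384/(-1588 + 309) + 3749/3363 = 16384/(-1279) + 3749/3363 = 16384*(-1/1279) + 3749/3363 = -16384/1279 + 3749/3363 = -50304421/4301277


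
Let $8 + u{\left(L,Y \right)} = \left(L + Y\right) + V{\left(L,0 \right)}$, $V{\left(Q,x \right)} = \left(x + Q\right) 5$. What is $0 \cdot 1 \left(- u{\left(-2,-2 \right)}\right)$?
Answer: $0$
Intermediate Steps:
$V{\left(Q,x \right)} = 5 Q + 5 x$ ($V{\left(Q,x \right)} = \left(Q + x\right) 5 = 5 Q + 5 x$)
$u{\left(L,Y \right)} = -8 + Y + 6 L$ ($u{\left(L,Y \right)} = -8 + \left(\left(L + Y\right) + \left(5 L + 5 \cdot 0\right)\right) = -8 + \left(\left(L + Y\right) + \left(5 L + 0\right)\right) = -8 + \left(\left(L + Y\right) + 5 L\right) = -8 + \left(Y + 6 L\right) = -8 + Y + 6 L$)
$0 \cdot 1 \left(- u{\left(-2,-2 \right)}\right) = 0 \cdot 1 \left(- (-8 - 2 + 6 \left(-2\right))\right) = 0 \left(- (-8 - 2 - 12)\right) = 0 \left(\left(-1\right) \left(-22\right)\right) = 0 \cdot 22 = 0$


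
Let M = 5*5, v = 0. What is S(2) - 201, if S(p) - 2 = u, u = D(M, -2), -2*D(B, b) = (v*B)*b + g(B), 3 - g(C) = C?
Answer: -188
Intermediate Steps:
g(C) = 3 - C
M = 25
D(B, b) = -3/2 + B/2 (D(B, b) = -((0*B)*b + (3 - B))/2 = -(0*b + (3 - B))/2 = -(0 + (3 - B))/2 = -(3 - B)/2 = -3/2 + B/2)
u = 11 (u = -3/2 + (½)*25 = -3/2 + 25/2 = 11)
S(p) = 13 (S(p) = 2 + 11 = 13)
S(2) - 201 = 13 - 201 = -188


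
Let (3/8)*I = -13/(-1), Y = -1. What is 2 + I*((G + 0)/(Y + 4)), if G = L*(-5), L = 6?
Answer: -1034/3 ≈ -344.67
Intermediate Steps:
G = -30 (G = 6*(-5) = -30)
I = 104/3 (I = 8*(-13/(-1))/3 = 8*(-13*(-1))/3 = (8/3)*13 = 104/3 ≈ 34.667)
2 + I*((G + 0)/(Y + 4)) = 2 + 104*((-30 + 0)/(-1 + 4))/3 = 2 + 104*(-30/3)/3 = 2 + 104*(-30*⅓)/3 = 2 + (104/3)*(-10) = 2 - 1040/3 = -1034/3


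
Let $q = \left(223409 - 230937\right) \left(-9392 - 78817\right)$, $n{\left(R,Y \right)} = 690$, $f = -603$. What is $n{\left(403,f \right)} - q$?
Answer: $-664036662$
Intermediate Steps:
$q = 664037352$ ($q = \left(-7528\right) \left(-88209\right) = 664037352$)
$n{\left(403,f \right)} - q = 690 - 664037352 = -664036662$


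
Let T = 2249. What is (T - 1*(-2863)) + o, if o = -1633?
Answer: 3479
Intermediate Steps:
(T - 1*(-2863)) + o = (2249 - 1*(-2863)) - 1633 = (2249 + 2863) - 1633 = 5112 - 1633 = 3479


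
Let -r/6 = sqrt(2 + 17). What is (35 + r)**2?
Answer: 1909 - 420*sqrt(19) ≈ 78.262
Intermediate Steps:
r = -6*sqrt(19) (r = -6*sqrt(2 + 17) = -6*sqrt(19) ≈ -26.153)
(35 + r)**2 = (35 - 6*sqrt(19))**2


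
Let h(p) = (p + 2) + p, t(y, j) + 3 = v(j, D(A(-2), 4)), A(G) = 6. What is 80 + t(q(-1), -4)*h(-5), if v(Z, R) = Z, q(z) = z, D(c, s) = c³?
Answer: 136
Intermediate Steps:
t(y, j) = -3 + j
h(p) = 2 + 2*p (h(p) = (2 + p) + p = 2 + 2*p)
80 + t(q(-1), -4)*h(-5) = 80 + (-3 - 4)*(2 + 2*(-5)) = 80 - 7*(2 - 10) = 80 - 7*(-8) = 80 + 56 = 136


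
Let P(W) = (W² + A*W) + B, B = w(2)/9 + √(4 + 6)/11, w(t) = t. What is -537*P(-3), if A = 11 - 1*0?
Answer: 38306/3 - 537*√10/11 ≈ 12614.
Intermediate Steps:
B = 2/9 + √10/11 (B = 2/9 + √(4 + 6)/11 = 2*(⅑) + √10*(1/11) = 2/9 + √10/11 ≈ 0.50970)
A = 11 (A = 11 + 0 = 11)
P(W) = 2/9 + W² + 11*W + √10/11 (P(W) = (W² + 11*W) + (2/9 + √10/11) = 2/9 + W² + 11*W + √10/11)
-537*P(-3) = -537*(2/9 + (-3)² + 11*(-3) + √10/11) = -537*(2/9 + 9 - 33 + √10/11) = -537*(-214/9 + √10/11) = 38306/3 - 537*√10/11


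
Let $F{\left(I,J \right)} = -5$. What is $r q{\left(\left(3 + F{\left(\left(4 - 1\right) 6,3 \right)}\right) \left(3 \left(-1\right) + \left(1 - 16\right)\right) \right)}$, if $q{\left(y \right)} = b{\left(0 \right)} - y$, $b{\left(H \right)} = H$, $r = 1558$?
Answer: $-56088$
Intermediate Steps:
$q{\left(y \right)} = - y$ ($q{\left(y \right)} = 0 - y = - y$)
$r q{\left(\left(3 + F{\left(\left(4 - 1\right) 6,3 \right)}\right) \left(3 \left(-1\right) + \left(1 - 16\right)\right) \right)} = 1558 \left(- \left(3 - 5\right) \left(3 \left(-1\right) + \left(1 - 16\right)\right)\right) = 1558 \left(- \left(-2\right) \left(-3 + \left(1 - 16\right)\right)\right) = 1558 \left(- \left(-2\right) \left(-3 - 15\right)\right) = 1558 \left(- \left(-2\right) \left(-18\right)\right) = 1558 \left(\left(-1\right) 36\right) = 1558 \left(-36\right) = -56088$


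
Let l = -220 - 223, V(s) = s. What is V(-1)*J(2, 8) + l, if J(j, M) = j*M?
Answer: -459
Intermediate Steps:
J(j, M) = M*j
l = -443
V(-1)*J(2, 8) + l = -8*2 - 443 = -1*16 - 443 = -16 - 443 = -459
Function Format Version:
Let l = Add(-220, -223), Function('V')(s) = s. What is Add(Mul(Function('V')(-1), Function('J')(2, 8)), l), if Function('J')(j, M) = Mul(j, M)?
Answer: -459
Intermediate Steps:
Function('J')(j, M) = Mul(M, j)
l = -443
Add(Mul(Function('V')(-1), Function('J')(2, 8)), l) = Add(Mul(-1, Mul(8, 2)), -443) = Add(Mul(-1, 16), -443) = Add(-16, -443) = -459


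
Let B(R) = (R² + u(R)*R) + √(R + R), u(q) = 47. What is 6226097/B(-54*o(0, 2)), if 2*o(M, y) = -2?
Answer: 628835797/550852 - 6226097*√3/4957668 ≈ 1139.4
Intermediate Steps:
o(M, y) = -1 (o(M, y) = (½)*(-2) = -1)
B(R) = R² + 47*R + √2*√R (B(R) = (R² + 47*R) + √(R + R) = (R² + 47*R) + √(2*R) = (R² + 47*R) + √2*√R = R² + 47*R + √2*√R)
6226097/B(-54*o(0, 2)) = 6226097/((-54*(-1))² + 47*(-54*(-1)) + √2*√(-54*(-1))) = 6226097/(54² + 47*54 + √2*√54) = 6226097/(2916 + 2538 + √2*(3*√6)) = 6226097/(2916 + 2538 + 6*√3) = 6226097/(5454 + 6*√3)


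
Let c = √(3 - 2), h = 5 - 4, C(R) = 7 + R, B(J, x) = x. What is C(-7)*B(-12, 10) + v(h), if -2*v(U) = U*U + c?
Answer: -1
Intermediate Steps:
h = 1
c = 1 (c = √1 = 1)
v(U) = -½ - U²/2 (v(U) = -(U*U + 1)/2 = -(U² + 1)/2 = -(1 + U²)/2 = -½ - U²/2)
C(-7)*B(-12, 10) + v(h) = (7 - 7)*10 + (-½ - ½*1²) = 0*10 + (-½ - ½*1) = 0 + (-½ - ½) = 0 - 1 = -1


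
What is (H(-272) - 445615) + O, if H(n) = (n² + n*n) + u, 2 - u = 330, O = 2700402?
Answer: 2402427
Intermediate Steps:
u = -328 (u = 2 - 1*330 = 2 - 330 = -328)
H(n) = -328 + 2*n² (H(n) = (n² + n*n) - 328 = (n² + n²) - 328 = 2*n² - 328 = -328 + 2*n²)
(H(-272) - 445615) + O = ((-328 + 2*(-272)²) - 445615) + 2700402 = ((-328 + 2*73984) - 445615) + 2700402 = ((-328 + 147968) - 445615) + 2700402 = (147640 - 445615) + 2700402 = -297975 + 2700402 = 2402427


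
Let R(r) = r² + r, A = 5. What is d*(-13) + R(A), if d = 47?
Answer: -581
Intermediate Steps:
R(r) = r + r²
d*(-13) + R(A) = 47*(-13) + 5*(1 + 5) = -611 + 5*6 = -611 + 30 = -581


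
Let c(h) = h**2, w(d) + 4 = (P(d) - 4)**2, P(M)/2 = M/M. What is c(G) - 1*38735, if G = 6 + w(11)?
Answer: -38699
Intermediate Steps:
P(M) = 2 (P(M) = 2*(M/M) = 2*1 = 2)
w(d) = 0 (w(d) = -4 + (2 - 4)**2 = -4 + (-2)**2 = -4 + 4 = 0)
G = 6 (G = 6 + 0 = 6)
c(G) - 1*38735 = 6**2 - 1*38735 = 36 - 38735 = -38699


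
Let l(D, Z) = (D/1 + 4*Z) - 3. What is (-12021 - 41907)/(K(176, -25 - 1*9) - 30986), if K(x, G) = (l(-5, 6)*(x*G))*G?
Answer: -8988/537385 ≈ -0.016725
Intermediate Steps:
l(D, Z) = -3 + D + 4*Z (l(D, Z) = (1*D + 4*Z) - 3 = (D + 4*Z) - 3 = -3 + D + 4*Z)
K(x, G) = 16*x*G² (K(x, G) = ((-3 - 5 + 4*6)*(x*G))*G = ((-3 - 5 + 24)*(G*x))*G = (16*(G*x))*G = (16*G*x)*G = 16*x*G²)
(-12021 - 41907)/(K(176, -25 - 1*9) - 30986) = (-12021 - 41907)/(16*176*(-25 - 1*9)² - 30986) = -53928/(16*176*(-25 - 9)² - 30986) = -53928/(16*176*(-34)² - 30986) = -53928/(16*176*1156 - 30986) = -53928/(3255296 - 30986) = -53928/3224310 = -53928*1/3224310 = -8988/537385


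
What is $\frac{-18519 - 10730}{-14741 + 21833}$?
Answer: $- \frac{29249}{7092} \approx -4.1242$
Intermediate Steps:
$\frac{-18519 - 10730}{-14741 + 21833} = - \frac{29249}{7092}$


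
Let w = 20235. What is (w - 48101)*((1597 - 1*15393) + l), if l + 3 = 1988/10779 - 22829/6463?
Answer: 26794165053721820/69664677 ≈ 3.8462e+8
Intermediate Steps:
l = -442219378/69664677 (l = -3 + (1988/10779 - 22829/6463) = -3 - 233225347/69664677 = -442219378/69664677 ≈ -6.3478)
(w - 48101)*((1597 - 1*15393) + l) = (20235 - 48101)*((1597 - 1*15393) - 442219378/69664677) = -27866*((1597 - 15393) - 442219378/69664677) = -27866*(-13796 - 442219378/69664677) = -27866*(-961536103270/69664677) = 26794165053721820/69664677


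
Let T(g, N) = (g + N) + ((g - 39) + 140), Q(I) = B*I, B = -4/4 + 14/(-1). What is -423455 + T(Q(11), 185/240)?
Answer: -20336795/48 ≈ -4.2368e+5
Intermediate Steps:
B = -15 (B = -4*1/4 + 14*(-1) = -1 - 14 = -15)
Q(I) = -15*I
T(g, N) = 101 + N + 2*g (T(g, N) = (N + g) + ((-39 + g) + 140) = (N + g) + (101 + g) = 101 + N + 2*g)
-423455 + T(Q(11), 185/240) = -423455 + (101 + 185/240 + 2*(-15*11)) = -423455 + (101 + 185*(1/240) + 2*(-165)) = -423455 + (101 + 37/48 - 330) = -423455 - 10955/48 = -20336795/48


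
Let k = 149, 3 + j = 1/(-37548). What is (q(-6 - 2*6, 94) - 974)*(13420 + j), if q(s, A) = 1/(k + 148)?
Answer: -145732405314655/11151756 ≈ -1.3068e+7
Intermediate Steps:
j = -112645/37548 (j = -3 + 1/(-37548) = -3 - 1/37548 = -112645/37548 ≈ -3.0000)
q(s, A) = 1/297 (q(s, A) = 1/(149 + 148) = 1/297)
(q(-6 - 2*6, 94) - 974)*(13420 + j) = (1/297 - 974)*(13420 - 112645/37548) = -289277/297*503781515/37548 = -145732405314655/11151756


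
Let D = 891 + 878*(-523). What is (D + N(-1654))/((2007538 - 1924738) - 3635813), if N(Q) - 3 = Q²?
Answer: -2277416/3553013 ≈ -0.64098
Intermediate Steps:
N(Q) = 3 + Q²
D = -458303 (D = 891 - 459194 = -458303)
(D + N(-1654))/((2007538 - 1924738) - 3635813) = (-458303 + (3 + (-1654)²))/((2007538 - 1924738) - 3635813) = (-458303 + (3 + 2735716))/(82800 - 3635813) = (-458303 + 2735719)/(-3553013) = 2277416*(-1/3553013) = -2277416/3553013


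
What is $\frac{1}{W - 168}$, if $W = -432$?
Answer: $- \frac{1}{600} \approx -0.0016667$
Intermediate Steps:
$\frac{1}{W - 168} = \frac{1}{-432 - 168} = \frac{1}{-600} = - \frac{1}{600}$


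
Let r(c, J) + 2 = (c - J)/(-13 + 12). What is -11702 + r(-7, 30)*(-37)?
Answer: -12997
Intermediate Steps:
r(c, J) = -2 + J - c (r(c, J) = -2 + (c - J)/(-13 + 12) = -2 + (c - J)/(-1) = -2 + (c - J)*(-1) = -2 + (J - c) = -2 + J - c)
-11702 + r(-7, 30)*(-37) = -11702 + (-2 + 30 - 1*(-7))*(-37) = -11702 + (-2 + 30 + 7)*(-37) = -11702 + 35*(-37) = -11702 - 1295 = -12997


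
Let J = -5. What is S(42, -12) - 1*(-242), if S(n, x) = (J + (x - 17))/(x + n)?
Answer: 3613/15 ≈ 240.87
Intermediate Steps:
S(n, x) = (-22 + x)/(n + x) (S(n, x) = (-5 + (x - 17))/(x + n) = (-5 + (-17 + x))/(n + x) = (-22 + x)/(n + x))
S(42, -12) - 1*(-242) = (-22 - 12)/(42 - 12) - 1*(-242) = -34/30 + 242 = (1/30)*(-34) + 242 = -17/15 + 242 = 3613/15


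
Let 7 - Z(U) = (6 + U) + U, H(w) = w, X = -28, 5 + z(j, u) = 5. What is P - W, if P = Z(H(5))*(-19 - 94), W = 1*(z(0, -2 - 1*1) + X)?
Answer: 1045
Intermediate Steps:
z(j, u) = 0 (z(j, u) = -5 + 5 = 0)
W = -28 (W = 1*(0 - 28) = 1*(-28) = -28)
Z(U) = 1 - 2*U (Z(U) = 7 - ((6 + U) + U) = 7 - (6 + 2*U) = 7 + (-6 - 2*U) = 1 - 2*U)
P = 1017 (P = (1 - 2*5)*(-19 - 94) = (1 - 10)*(-113) = -9*(-113) = 1017)
P - W = 1017 - 1*(-28) = 1017 + 28 = 1045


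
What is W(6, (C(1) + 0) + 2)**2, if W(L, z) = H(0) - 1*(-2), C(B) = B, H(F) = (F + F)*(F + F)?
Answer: 4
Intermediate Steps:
H(F) = 4*F**2 (H(F) = (2*F)*(2*F) = 4*F**2)
W(L, z) = 2 (W(L, z) = 4*0**2 - 1*(-2) = 4*0 + 2 = 0 + 2 = 2)
W(6, (C(1) + 0) + 2)**2 = 2**2 = 4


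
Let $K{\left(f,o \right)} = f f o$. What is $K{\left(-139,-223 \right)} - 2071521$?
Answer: $-6380104$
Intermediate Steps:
$K{\left(f,o \right)} = o f^{2}$ ($K{\left(f,o \right)} = f^{2} o = o f^{2}$)
$K{\left(-139,-223 \right)} - 2071521 = - 223 \left(-139\right)^{2} - 2071521 = \left(-223\right) 19321 - 2071521 = -4308583 - 2071521 = -6380104$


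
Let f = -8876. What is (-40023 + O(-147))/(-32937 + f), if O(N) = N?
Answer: 40170/41813 ≈ 0.96071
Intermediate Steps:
(-40023 + O(-147))/(-32937 + f) = (-40023 - 147)/(-32937 - 8876) = -40170/(-41813) = -40170*(-1/41813) = 40170/41813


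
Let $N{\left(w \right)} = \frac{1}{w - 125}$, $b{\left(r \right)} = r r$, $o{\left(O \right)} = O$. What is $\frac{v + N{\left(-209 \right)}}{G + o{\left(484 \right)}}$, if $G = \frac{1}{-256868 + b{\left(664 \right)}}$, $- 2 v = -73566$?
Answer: $\frac{1130439929294}{14874615351} \approx 75.998$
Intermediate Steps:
$v = 36783$ ($v = \left(- \frac{1}{2}\right) \left(-73566\right) = 36783$)
$b{\left(r \right)} = r^{2}$
$N{\left(w \right)} = \frac{1}{-125 + w}$
$G = \frac{1}{184028}$ ($G = \frac{1}{-256868 + 664^{2}} = \frac{1}{-256868 + 440896} = \frac{1}{184028} \approx 5.434 \cdot 10^{-6}$)
$\frac{v + N{\left(-209 \right)}}{G + o{\left(484 \right)}} = \frac{36783 + \frac{1}{-125 - 209}}{\frac{1}{184028} + 484} = \frac{36783 + \frac{1}{-334}}{\frac{89069553}{184028}} = \left(36783 - \frac{1}{334}\right) \frac{184028}{89069553} = \frac{12285521}{334} \cdot \frac{184028}{89069553} = \frac{1130439929294}{14874615351}$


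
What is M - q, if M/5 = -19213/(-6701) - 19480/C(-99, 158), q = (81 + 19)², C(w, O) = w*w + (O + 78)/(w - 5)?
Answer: -17064432090545/1707193667 ≈ -9995.6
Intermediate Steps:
C(w, O) = w² + (78 + O)/(-5 + w)
q = 10000 (q = 100² = 10000)
M = 7504579455/1707193667 (M = 5*(-19213/(-6701) - 19480*(-5 - 99)/(78 + 158 + (-99)³ - 5*(-99)²)) = 5*(-19213*(-1/6701) - 19480*(-104/(78 + 158 - 970299 - 5*9801))) = 5*(19213/6701 - 19480*(-104/(78 + 158 - 970299 - 49005))) = 5*(19213/6701 - 19480/((-1/104*(-1019068)))) = 5*(19213/6701 - 19480/254767/26) = 5*(19213/6701 - 19480*26/254767) = 5*(19213/6701 - 506480/254767) = 5*(1500915891/1707193667) = 7504579455/1707193667 ≈ 4.3959)
M - q = 7504579455/1707193667 - 1*10000 = 7504579455/1707193667 - 10000 = -17064432090545/1707193667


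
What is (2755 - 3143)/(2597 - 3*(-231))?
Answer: -194/1645 ≈ -0.11793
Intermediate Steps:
(2755 - 3143)/(2597 - 3*(-231)) = -388/(2597 + 693) = -388/3290 = -388*1/3290 = -194/1645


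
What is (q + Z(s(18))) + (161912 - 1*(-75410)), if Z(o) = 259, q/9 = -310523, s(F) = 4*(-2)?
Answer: -2557126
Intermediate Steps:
s(F) = -8
q = -2794707 (q = 9*(-310523) = -2794707)
(q + Z(s(18))) + (161912 - 1*(-75410)) = (-2794707 + 259) + (161912 - 1*(-75410)) = -2794448 + (161912 + 75410) = -2794448 + 237322 = -2557126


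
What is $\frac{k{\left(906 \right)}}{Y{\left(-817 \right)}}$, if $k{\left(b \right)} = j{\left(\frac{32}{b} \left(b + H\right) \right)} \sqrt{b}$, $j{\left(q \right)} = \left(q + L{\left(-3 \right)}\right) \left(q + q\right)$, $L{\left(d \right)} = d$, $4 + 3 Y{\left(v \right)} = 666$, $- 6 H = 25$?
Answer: $\frac{1697365768 \sqrt{906}}{203772537} \approx 250.72$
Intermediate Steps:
$H = - \frac{25}{6}$ ($H = \left(- \frac{1}{6}\right) 25 = - \frac{25}{6} \approx -4.1667$)
$Y{\left(v \right)} = \frac{662}{3}$ ($Y{\left(v \right)} = - \frac{4}{3} + \frac{1}{3} \cdot 666 = - \frac{4}{3} + 222 = \frac{662}{3}$)
$j{\left(q \right)} = 2 q \left(-3 + q\right)$ ($j{\left(q \right)} = \left(q - 3\right) \left(q + q\right) = \left(-3 + q\right) 2 q = 2 q \left(-3 + q\right)$)
$k{\left(b \right)} = \frac{64 \left(-3 + \frac{32 \left(- \frac{25}{6} + b\right)}{b}\right) \left(- \frac{25}{6} + b\right)}{\sqrt{b}}$ ($k{\left(b \right)} = 2 \frac{32}{b} \left(b - \frac{25}{6}\right) \left(-3 + \frac{32}{b} \left(b - \frac{25}{6}\right)\right) \sqrt{b} = 2 \frac{32}{b} \left(- \frac{25}{6} + b\right) \left(-3 + \frac{32}{b} \left(- \frac{25}{6} + b\right)\right) \sqrt{b} = 2 \frac{32 \left(- \frac{25}{6} + b\right)}{b} \left(-3 + \frac{32 \left(- \frac{25}{6} + b\right)}{b}\right) \sqrt{b} = \frac{64 \left(-3 + \frac{32 \left(- \frac{25}{6} + b\right)}{b}\right) \left(- \frac{25}{6} + b\right)}{b} \sqrt{b} = \frac{64 \left(-3 + \frac{32 \left(- \frac{25}{6} + b\right)}{b}\right) \left(- \frac{25}{6} + b\right)}{\sqrt{b}}$)
$\frac{k{\left(906 \right)}}{Y{\left(-817 \right)}} = \frac{\frac{32}{9} \frac{1}{906 \sqrt{906}} \left(10000 - 4144950 + 522 \cdot 906^{2}\right)}{\frac{662}{3}} = \frac{32 \frac{\sqrt{906}}{820836} \left(10000 - 4144950 + 522 \cdot 820836\right)}{9} \cdot \frac{3}{662} = \frac{32 \frac{\sqrt{906}}{820836} \left(10000 - 4144950 + 428476392\right)}{9} \cdot \frac{3}{662} = \frac{32}{9} \frac{\sqrt{906}}{820836} \cdot 424341442 \cdot \frac{3}{662} = \frac{3394731536 \sqrt{906}}{1846881} \cdot \frac{3}{662} = \frac{1697365768 \sqrt{906}}{203772537}$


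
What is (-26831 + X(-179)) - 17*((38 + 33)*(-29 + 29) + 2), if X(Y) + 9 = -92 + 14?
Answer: -26952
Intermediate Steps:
X(Y) = -87 (X(Y) = -9 + (-92 + 14) = -9 - 78 = -87)
(-26831 + X(-179)) - 17*((38 + 33)*(-29 + 29) + 2) = (-26831 - 87) - 17*((38 + 33)*(-29 + 29) + 2) = -26918 - 17*(71*0 + 2) = -26918 - 17*(0 + 2) = -26918 - 17*2 = -26918 - 34 = -26952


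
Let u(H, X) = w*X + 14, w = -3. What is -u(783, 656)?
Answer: 1954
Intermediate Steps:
u(H, X) = 14 - 3*X (u(H, X) = -3*X + 14 = 14 - 3*X)
-u(783, 656) = -(14 - 3*656) = -(14 - 1968) = -1*(-1954) = 1954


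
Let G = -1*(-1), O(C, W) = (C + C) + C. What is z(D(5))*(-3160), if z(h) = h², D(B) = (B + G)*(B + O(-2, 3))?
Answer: -113760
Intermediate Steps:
O(C, W) = 3*C (O(C, W) = 2*C + C = 3*C)
G = 1
D(B) = (1 + B)*(-6 + B) (D(B) = (B + 1)*(B + 3*(-2)) = (1 + B)*(B - 6) = (1 + B)*(-6 + B))
z(D(5))*(-3160) = (-6 + 5² - 5*5)²*(-3160) = (-6 + 25 - 25)²*(-3160) = (-6)²*(-3160) = 36*(-3160) = -113760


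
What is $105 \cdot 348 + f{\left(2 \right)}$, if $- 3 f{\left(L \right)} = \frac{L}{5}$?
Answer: $\frac{548098}{15} \approx 36540.0$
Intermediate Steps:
$f{\left(L \right)} = - \frac{L}{15}$ ($f{\left(L \right)} = - \frac{L \frac{1}{5}}{3} = - \frac{\frac{1}{5} L}{3} = - \frac{L}{15}$)
$105 \cdot 348 + f{\left(2 \right)} = 105 \cdot 348 - \frac{2}{15} = 36540 - \frac{2}{15} = \frac{548098}{15}$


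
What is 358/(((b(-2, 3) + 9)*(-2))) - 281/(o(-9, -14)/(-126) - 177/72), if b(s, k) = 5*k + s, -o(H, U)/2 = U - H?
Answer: 2886787/28138 ≈ 102.59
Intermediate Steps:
o(H, U) = -2*U + 2*H (o(H, U) = -2*(U - H) = -2*U + 2*H)
b(s, k) = s + 5*k
358/(((b(-2, 3) + 9)*(-2))) - 281/(o(-9, -14)/(-126) - 177/72) = 358/((((-2 + 5*3) + 9)*(-2))) - 281/((-2*(-14) + 2*(-9))/(-126) - 177/72) = 358/((((-2 + 15) + 9)*(-2))) - 281/((28 - 18)*(-1/126) - 177*1/72) = 358/(((13 + 9)*(-2))) - 281/(10*(-1/126) - 59/24) = 358/((22*(-2))) - 281/(-5/63 - 59/24) = 358/(-44) - 281/(-1279/504) = 358*(-1/44) - 281*(-504/1279) = -179/22 + 141624/1279 = 2886787/28138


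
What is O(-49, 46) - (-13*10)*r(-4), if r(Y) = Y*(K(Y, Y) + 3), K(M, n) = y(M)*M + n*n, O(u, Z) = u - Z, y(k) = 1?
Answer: -7895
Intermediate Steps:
K(M, n) = M + n² (K(M, n) = 1*M + n*n = M + n²)
r(Y) = Y*(3 + Y + Y²) (r(Y) = Y*((Y + Y²) + 3) = Y*(3 + Y + Y²))
O(-49, 46) - (-13*10)*r(-4) = (-49 - 1*46) - (-13*10)*(-4*(3 - 4 + (-4)²)) = (-49 - 46) - (-130)*(-4*(3 - 4 + 16)) = -95 - (-130)*(-4*15) = -95 - (-130)*(-60) = -95 - 1*7800 = -95 - 7800 = -7895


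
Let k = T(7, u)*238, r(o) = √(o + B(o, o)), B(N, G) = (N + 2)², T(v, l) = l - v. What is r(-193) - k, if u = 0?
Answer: 1666 + 72*√7 ≈ 1856.5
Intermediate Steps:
B(N, G) = (2 + N)²
r(o) = √(o + (2 + o)²)
k = -1666 (k = (0 - 1*7)*238 = (0 - 7)*238 = -7*238 = -1666)
r(-193) - k = √(-193 + (2 - 193)²) - 1*(-1666) = √(-193 + (-191)²) + 1666 = √(-193 + 36481) + 1666 = √36288 + 1666 = 72*√7 + 1666 = 1666 + 72*√7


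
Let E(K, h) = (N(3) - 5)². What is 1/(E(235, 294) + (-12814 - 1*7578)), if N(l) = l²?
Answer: -1/20376 ≈ -4.9077e-5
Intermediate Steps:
E(K, h) = 16 (E(K, h) = (3² - 5)² = (9 - 5)² = 4² = 16)
1/(E(235, 294) + (-12814 - 1*7578)) = 1/(16 + (-12814 - 1*7578)) = 1/(16 + (-12814 - 7578)) = 1/(16 - 20392) = 1/(-20376) = -1/20376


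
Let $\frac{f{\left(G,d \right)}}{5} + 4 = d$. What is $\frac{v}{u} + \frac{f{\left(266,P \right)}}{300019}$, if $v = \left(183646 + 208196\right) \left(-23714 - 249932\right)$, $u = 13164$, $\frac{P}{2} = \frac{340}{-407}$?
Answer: $- \frac{1091093606839637893}{133952183101} \approx -8.1454 \cdot 10^{6}$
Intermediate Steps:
$P = - \frac{680}{407}$ ($P = 2 \frac{340}{-407} = 2 \cdot 340 \left(- \frac{1}{407}\right) = 2 \left(- \frac{340}{407}\right) = - \frac{680}{407} \approx -1.6708$)
$v = -107225995932$ ($v = 391842 \left(-273646\right) = -107225995932$)
$f{\left(G,d \right)} = -20 + 5 d$
$\frac{v}{u} + \frac{f{\left(266,P \right)}}{300019} = - \frac{107225995932}{13164} + \frac{-20 + 5 \left(- \frac{680}{407}\right)}{300019} = \left(-107225995932\right) \frac{1}{13164} + \left(-20 - \frac{3400}{407}\right) \frac{1}{300019} = - \frac{8935499661}{1097} - \frac{11540}{122107733} = - \frac{1091093606839637893}{133952183101}$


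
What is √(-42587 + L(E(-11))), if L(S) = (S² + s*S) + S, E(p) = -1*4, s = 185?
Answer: I*√43315 ≈ 208.12*I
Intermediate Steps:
E(p) = -4
L(S) = S² + 186*S (L(S) = (S² + 185*S) + S = S² + 186*S)
√(-42587 + L(E(-11))) = √(-42587 - 4*(186 - 4)) = √(-42587 - 4*182) = √(-42587 - 728) = √(-43315) = I*√43315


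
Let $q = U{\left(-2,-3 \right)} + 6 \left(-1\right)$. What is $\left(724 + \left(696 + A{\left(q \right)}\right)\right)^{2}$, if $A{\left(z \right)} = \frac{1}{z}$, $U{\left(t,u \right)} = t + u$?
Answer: $\frac{243953161}{121} \approx 2.0161 \cdot 10^{6}$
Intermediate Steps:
$q = -11$ ($q = \left(-2 - 3\right) + 6 \left(-1\right) = -5 - 6 = -11$)
$\left(724 + \left(696 + A{\left(q \right)}\right)\right)^{2} = \left(724 + \left(696 + \frac{1}{-11}\right)\right)^{2} = \left(724 + \left(696 - \frac{1}{11}\right)\right)^{2} = \left(724 + \frac{7655}{11}\right)^{2} = \left(\frac{15619}{11}\right)^{2} = \frac{243953161}{121}$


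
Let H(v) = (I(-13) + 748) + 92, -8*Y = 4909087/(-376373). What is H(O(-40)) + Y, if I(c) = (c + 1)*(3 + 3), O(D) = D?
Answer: 2317344799/3010984 ≈ 769.63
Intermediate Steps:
I(c) = 6 + 6*c (I(c) = (1 + c)*6 = 6 + 6*c)
Y = 4909087/3010984 (Y = -4909087/(8*(-376373)) = -4909087*(-1)/(8*376373) = -1/8*(-4909087/376373) = 4909087/3010984 ≈ 1.6304)
H(v) = 768 (H(v) = ((6 + 6*(-13)) + 748) + 92 = ((6 - 78) + 748) + 92 = (-72 + 748) + 92 = 676 + 92 = 768)
H(O(-40)) + Y = 768 + 4909087/3010984 = 2317344799/3010984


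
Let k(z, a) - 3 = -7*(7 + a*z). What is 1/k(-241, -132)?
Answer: -1/222730 ≈ -4.4897e-6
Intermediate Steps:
k(z, a) = -46 - 7*a*z (k(z, a) = 3 - 7*(7 + a*z) = 3 + (-49 - 7*a*z) = -46 - 7*a*z)
1/k(-241, -132) = 1/(-46 - 7*(-132)*(-241)) = 1/(-46 - 222684) = 1/(-222730) = -1/222730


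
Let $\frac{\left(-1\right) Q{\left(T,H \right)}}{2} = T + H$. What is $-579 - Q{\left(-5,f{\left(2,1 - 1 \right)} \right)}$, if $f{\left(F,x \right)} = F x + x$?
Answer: $-589$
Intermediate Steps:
$f{\left(F,x \right)} = x + F x$
$Q{\left(T,H \right)} = - 2 H - 2 T$ ($Q{\left(T,H \right)} = - 2 \left(T + H\right) = - 2 \left(H + T\right) = - 2 H - 2 T$)
$-579 - Q{\left(-5,f{\left(2,1 - 1 \right)} \right)} = -579 - \left(- 2 \left(1 - 1\right) \left(1 + 2\right) - -10\right) = -579 - \left(- 2 \cdot 0 \cdot 3 + 10\right) = -579 - \left(\left(-2\right) 0 + 10\right) = -579 - \left(0 + 10\right) = -579 - 10 = -589$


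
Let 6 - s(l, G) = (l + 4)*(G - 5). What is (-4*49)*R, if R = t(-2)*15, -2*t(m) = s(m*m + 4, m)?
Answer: 132300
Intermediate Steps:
s(l, G) = 6 - (-5 + G)*(4 + l) (s(l, G) = 6 - (l + 4)*(G - 5) = 6 - (4 + l)*(-5 + G) = 6 - (-5 + G)*(4 + l))
t(m) = -23 + 2*m - 5*m**2/2 + m*(4 + m**2)/2 (t(m) = -(26 - 4*m + 5*(m*m + 4) - m*(m*m + 4))/2 = -(26 - 4*m + 5*(m**2 + 4) - m*(m**2 + 4))/2 = -(26 - 4*m + 5*(4 + m**2) - m*(4 + m**2))/2 = -(26 - 4*m + (20 + 5*m**2) - m*(4 + m**2))/2 = -(46 - 4*m + 5*m**2 - m*(4 + m**2))/2 = -23 + 2*m - 5*m**2/2 + m*(4 + m**2)/2)
R = -675 (R = (-23 + (1/2)*(-2)**3 + 4*(-2) - 5/2*(-2)**2)*15 = (-23 + (1/2)*(-8) - 8 - 5/2*4)*15 = (-23 - 4 - 8 - 10)*15 = -45*15 = -675)
(-4*49)*R = -4*49*(-675) = -196*(-675) = 132300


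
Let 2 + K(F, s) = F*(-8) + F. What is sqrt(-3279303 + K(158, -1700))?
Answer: I*sqrt(3280411) ≈ 1811.2*I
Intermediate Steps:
K(F, s) = -2 - 7*F (K(F, s) = -2 + (F*(-8) + F) = -2 + (-8*F + F) = -2 - 7*F)
sqrt(-3279303 + K(158, -1700)) = sqrt(-3279303 + (-2 - 7*158)) = sqrt(-3279303 + (-2 - 1106)) = sqrt(-3279303 - 1108) = sqrt(-3280411) = I*sqrt(3280411)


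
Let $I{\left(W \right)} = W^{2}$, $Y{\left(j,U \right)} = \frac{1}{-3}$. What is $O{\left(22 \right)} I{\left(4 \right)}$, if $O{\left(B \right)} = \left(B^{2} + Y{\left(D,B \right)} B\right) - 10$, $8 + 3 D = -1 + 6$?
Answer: $\frac{22400}{3} \approx 7466.7$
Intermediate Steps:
$D = -1$ ($D = - \frac{8}{3} + \frac{-1 + 6}{3} = - \frac{8}{3} + \frac{1}{3} \cdot 5 = - \frac{8}{3} + \frac{5}{3} = -1$)
$Y{\left(j,U \right)} = - \frac{1}{3}$
$O{\left(B \right)} = -10 + B^{2} - \frac{B}{3}$ ($O{\left(B \right)} = \left(B^{2} - \frac{B}{3}\right) - 10 = -10 + B^{2} - \frac{B}{3}$)
$O{\left(22 \right)} I{\left(4 \right)} = \left(-10 + 22^{2} - \frac{22}{3}\right) 4^{2} = \left(-10 + 484 - \frac{22}{3}\right) 16 = \frac{1400}{3} \cdot 16 = \frac{22400}{3}$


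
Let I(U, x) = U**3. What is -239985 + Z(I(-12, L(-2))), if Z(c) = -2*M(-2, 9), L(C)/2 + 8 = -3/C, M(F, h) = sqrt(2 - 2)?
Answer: -239985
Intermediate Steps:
M(F, h) = 0 (M(F, h) = sqrt(0) = 0)
L(C) = -16 - 6/C (L(C) = -16 + 2*(-3/C) = -16 - 6/C)
Z(c) = 0 (Z(c) = -2*0 = 0)
-239985 + Z(I(-12, L(-2))) = -239985 + 0 = -239985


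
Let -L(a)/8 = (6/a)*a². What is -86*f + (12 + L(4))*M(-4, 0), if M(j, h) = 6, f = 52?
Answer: -5552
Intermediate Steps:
L(a) = -48*a (L(a) = -8*6/a*a² = -48*a)
-86*f + (12 + L(4))*M(-4, 0) = -86*52 + (12 - 48*4)*6 = -4472 + (12 - 192)*6 = -4472 - 180*6 = -4472 - 1080 = -5552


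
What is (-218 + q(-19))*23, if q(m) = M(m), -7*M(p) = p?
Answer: -34661/7 ≈ -4951.6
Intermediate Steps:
M(p) = -p/7
q(m) = -m/7
(-218 + q(-19))*23 = (-218 - ⅐*(-19))*23 = (-218 + 19/7)*23 = -1507/7*23 = -34661/7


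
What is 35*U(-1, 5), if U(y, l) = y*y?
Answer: 35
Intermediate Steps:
U(y, l) = y**2
35*U(-1, 5) = 35*(-1)**2 = 35*1 = 35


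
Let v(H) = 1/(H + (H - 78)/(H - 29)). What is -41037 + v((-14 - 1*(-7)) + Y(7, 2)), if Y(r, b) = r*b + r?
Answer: -11244123/274 ≈ -41037.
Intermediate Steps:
Y(r, b) = r + b*r (Y(r, b) = b*r + r = r + b*r)
v(H) = 1/(H + (-78 + H)/(-29 + H))
-41037 + v((-14 - 1*(-7)) + Y(7, 2)) = -41037 + (29 - ((-14 - 1*(-7)) + 7*(1 + 2)))/(78 - ((-14 - 1*(-7)) + 7*(1 + 2))**2 + 28*((-14 - 1*(-7)) + 7*(1 + 2))) = -41037 + (29 - ((-14 + 7) + 7*3))/(78 - ((-14 + 7) + 7*3)**2 + 28*((-14 + 7) + 7*3)) = -41037 + (29 - (-7 + 21))/(78 - (-7 + 21)**2 + 28*(-7 + 21)) = -41037 + (29 - 1*14)/(78 - 1*14**2 + 28*14) = -41037 + (29 - 14)/(78 - 1*196 + 392) = -41037 + 15/(78 - 196 + 392) = -41037 + 15/274 = -11244123/274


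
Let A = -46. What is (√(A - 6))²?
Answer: -52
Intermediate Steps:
(√(A - 6))² = (√(-46 - 6))² = (√(-52))² = (2*I*√13)² = -52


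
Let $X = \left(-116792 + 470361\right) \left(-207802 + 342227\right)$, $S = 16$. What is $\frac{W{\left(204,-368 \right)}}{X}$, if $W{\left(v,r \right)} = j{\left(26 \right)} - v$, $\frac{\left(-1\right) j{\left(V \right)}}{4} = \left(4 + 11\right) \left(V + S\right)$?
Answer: $- \frac{2724}{47528512825} \approx -5.7313 \cdot 10^{-8}$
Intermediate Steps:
$j{\left(V \right)} = -960 - 60 V$ ($j{\left(V \right)} = - 4 \left(4 + 11\right) \left(V + 16\right) = - 4 \cdot 15 \left(16 + V\right) = - 4 \left(240 + 15 V\right) = -960 - 60 V$)
$W{\left(v,r \right)} = -2520 - v$ ($W{\left(v,r \right)} = \left(-960 - 1560\right) - v = -2520 - v$)
$X = 47528512825$ ($X = 353569 \cdot 134425 = 47528512825$)
$\frac{W{\left(204,-368 \right)}}{X} = \frac{-2520 - 204}{47528512825} = \left(-2520 - 204\right) \frac{1}{47528512825} = \left(-2724\right) \frac{1}{47528512825} = - \frac{2724}{47528512825}$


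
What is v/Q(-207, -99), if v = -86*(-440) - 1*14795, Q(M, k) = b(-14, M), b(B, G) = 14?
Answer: 23045/14 ≈ 1646.1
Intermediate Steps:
Q(M, k) = 14
v = 23045 (v = 37840 - 14795 = 23045)
v/Q(-207, -99) = 23045/14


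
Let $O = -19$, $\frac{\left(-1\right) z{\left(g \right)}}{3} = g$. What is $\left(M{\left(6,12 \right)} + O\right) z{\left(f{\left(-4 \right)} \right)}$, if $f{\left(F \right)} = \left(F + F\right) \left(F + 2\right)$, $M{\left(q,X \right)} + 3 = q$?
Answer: $768$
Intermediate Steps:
$M{\left(q,X \right)} = -3 + q$
$f{\left(F \right)} = 2 F \left(2 + F\right)$
$z{\left(g \right)} = - 3 g$
$\left(M{\left(6,12 \right)} + O\right) z{\left(f{\left(-4 \right)} \right)} = \left(\left(-3 + 6\right) - 19\right) \left(- 3 \cdot 2 \left(-4\right) \left(2 - 4\right)\right) = \left(3 - 19\right) \left(- 3 \cdot 2 \left(-4\right) \left(-2\right)\right) = - 16 \left(\left(-3\right) 16\right) = \left(-16\right) \left(-48\right) = 768$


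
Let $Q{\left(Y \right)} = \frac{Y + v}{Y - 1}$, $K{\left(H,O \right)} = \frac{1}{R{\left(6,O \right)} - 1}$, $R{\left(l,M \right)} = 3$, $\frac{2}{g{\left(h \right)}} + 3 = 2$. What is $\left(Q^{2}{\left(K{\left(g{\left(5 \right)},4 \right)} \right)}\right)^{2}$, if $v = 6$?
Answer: $28561$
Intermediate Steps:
$g{\left(h \right)} = -2$ ($g{\left(h \right)} = \frac{2}{-3 + 2} = \frac{2}{-1} = 2 \left(-1\right) = -2$)
$K{\left(H,O \right)} = \frac{1}{2}$ ($K{\left(H,O \right)} = \frac{1}{3 - 1} = \frac{1}{2}$)
$Q{\left(Y \right)} = \frac{6 + Y}{-1 + Y}$ ($Q{\left(Y \right)} = \frac{Y + 6}{Y - 1} = \frac{6 + Y}{-1 + Y}$)
$\left(Q^{2}{\left(K{\left(g{\left(5 \right)},4 \right)} \right)}\right)^{2} = \left(\left(\frac{6 + \frac{1}{2}}{-1 + \frac{1}{2}}\right)^{2}\right)^{2} = \left(\left(\frac{1}{- \frac{1}{2}} \cdot \frac{13}{2}\right)^{2}\right)^{2} = \left(\left(\left(-2\right) \frac{13}{2}\right)^{2}\right)^{2} = \left(\left(-13\right)^{2}\right)^{2} = 169^{2} = 28561$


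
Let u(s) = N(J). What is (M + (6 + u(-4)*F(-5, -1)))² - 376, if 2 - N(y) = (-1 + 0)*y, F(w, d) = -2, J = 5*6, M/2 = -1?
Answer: 3224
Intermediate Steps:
M = -2 (M = 2*(-1) = -2)
J = 30
N(y) = 2 + y (N(y) = 2 - (-1 + 0)*y = 2 - (-1)*y = 2 + y)
u(s) = 32 (u(s) = 2 + 30 = 32)
(M + (6 + u(-4)*F(-5, -1)))² - 376 = (-2 + (6 + 32*(-2)))² - 376 = (-2 + (6 - 64))² - 376 = (-2 - 58)² - 376 = (-60)² - 376 = 3600 - 376 = 3224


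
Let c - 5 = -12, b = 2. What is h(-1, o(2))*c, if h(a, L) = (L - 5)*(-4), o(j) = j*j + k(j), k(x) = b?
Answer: 28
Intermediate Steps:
k(x) = 2
c = -7 (c = 5 - 12 = -7)
o(j) = 2 + j² (o(j) = j*j + 2 = j² + 2 = 2 + j²)
h(a, L) = 20 - 4*L (h(a, L) = (-5 + L)*(-4) = 20 - 4*L)
h(-1, o(2))*c = (20 - 4*(2 + 2²))*(-7) = (20 - 4*(2 + 4))*(-7) = (20 - 4*6)*(-7) = (20 - 24)*(-7) = -4*(-7) = 28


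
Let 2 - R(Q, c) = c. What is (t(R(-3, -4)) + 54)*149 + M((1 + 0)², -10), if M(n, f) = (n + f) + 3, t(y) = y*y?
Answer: 13404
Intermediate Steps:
R(Q, c) = 2 - c
t(y) = y²
M(n, f) = 3 + f + n (M(n, f) = (f + n) + 3 = 3 + f + n)
(t(R(-3, -4)) + 54)*149 + M((1 + 0)², -10) = ((2 - 1*(-4))² + 54)*149 + (3 - 10 + (1 + 0)²) = ((2 + 4)² + 54)*149 + (3 - 10 + 1²) = (6² + 54)*149 + (3 - 10 + 1) = (36 + 54)*149 - 6 = 90*149 - 6 = 13410 - 6 = 13404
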